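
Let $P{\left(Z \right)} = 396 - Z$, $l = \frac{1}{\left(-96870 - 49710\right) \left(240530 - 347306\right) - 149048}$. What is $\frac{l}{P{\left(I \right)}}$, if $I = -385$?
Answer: $\frac{1}{12223491161992} \approx 8.181 \cdot 10^{-14}$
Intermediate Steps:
$l = \frac{1}{15651077032}$ ($l = \frac{1}{\left(-146580\right) \left(-106776\right) - 149048} = \frac{1}{15651226080 - 149048} = \frac{1}{15651077032} \approx 6.3893 \cdot 10^{-11}$)
$\frac{l}{P{\left(I \right)}} = \frac{1}{15651077032 \left(396 - -385\right)} = \frac{1}{15651077032 \left(396 + 385\right)} = \frac{1}{15651077032 \cdot 781} = \frac{1}{15651077032} \cdot \frac{1}{781} = \frac{1}{12223491161992}$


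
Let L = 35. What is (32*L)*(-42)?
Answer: -47040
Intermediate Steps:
(32*L)*(-42) = (32*35)*(-42) = 1120*(-42) = -47040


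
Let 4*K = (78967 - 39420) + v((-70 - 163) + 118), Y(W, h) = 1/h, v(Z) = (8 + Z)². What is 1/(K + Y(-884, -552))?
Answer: 552/7037447 ≈ 7.8438e-5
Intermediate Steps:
K = 12749 (K = ((78967 - 39420) + (8 + ((-70 - 163) + 118))²)/4 = (39547 + (8 + (-233 + 118))²)/4 = (39547 + (8 - 115)²)/4 = (39547 + (-107)²)/4 = (39547 + 11449)/4 = (¼)*50996 = 12749)
1/(K + Y(-884, -552)) = 1/(12749 + 1/(-552)) = 1/(12749 - 1/552) = 1/(7037447/552) = 552/7037447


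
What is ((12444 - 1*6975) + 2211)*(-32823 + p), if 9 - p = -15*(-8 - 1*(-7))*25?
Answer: -254891520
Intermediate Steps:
p = -366 (p = 9 - (-15*(-8 - 1*(-7)))*25 = 9 - (-15*(-8 + 7))*25 = 9 - (-15*(-1))*25 = 9 - 15*25 = 9 - 1*375 = 9 - 375 = -366)
((12444 - 1*6975) + 2211)*(-32823 + p) = ((12444 - 1*6975) + 2211)*(-32823 - 366) = ((12444 - 6975) + 2211)*(-33189) = (5469 + 2211)*(-33189) = 7680*(-33189) = -254891520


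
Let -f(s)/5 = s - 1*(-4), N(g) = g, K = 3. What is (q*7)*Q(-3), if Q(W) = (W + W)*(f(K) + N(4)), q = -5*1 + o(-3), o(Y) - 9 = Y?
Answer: 1302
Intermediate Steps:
o(Y) = 9 + Y
f(s) = -20 - 5*s (f(s) = -5*(s - 1*(-4)) = -5*(s + 4) = -5*(4 + s) = -20 - 5*s)
q = 1 (q = -5*1 + (9 - 3) = -5 + 6 = 1)
Q(W) = -62*W (Q(W) = (W + W)*((-20 - 5*3) + 4) = (2*W)*((-20 - 15) + 4) = (2*W)*(-35 + 4) = (2*W)*(-31) = -62*W)
(q*7)*Q(-3) = (1*7)*(-62*(-3)) = 7*186 = 1302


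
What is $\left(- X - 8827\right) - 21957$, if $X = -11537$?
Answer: $-19247$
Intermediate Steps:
$\left(- X - 8827\right) - 21957 = \left(\left(-1\right) \left(-11537\right) - 8827\right) - 21957 = \left(11537 - 8827\right) - 21957 = 2710 - 21957 = -19247$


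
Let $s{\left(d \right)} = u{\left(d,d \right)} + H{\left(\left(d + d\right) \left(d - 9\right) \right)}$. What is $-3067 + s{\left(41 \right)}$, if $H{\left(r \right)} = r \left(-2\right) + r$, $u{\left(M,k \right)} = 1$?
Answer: $-5690$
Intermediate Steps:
$H{\left(r \right)} = - r$ ($H{\left(r \right)} = - 2 r + r = - r$)
$s{\left(d \right)} = 1 - 2 d \left(-9 + d\right)$ ($s{\left(d \right)} = 1 - \left(d + d\right) \left(d - 9\right) = 1 - 2 d \left(-9 + d\right)$)
$-3067 + s{\left(41 \right)} = -3067 + \left(1 - 82 \left(-9 + 41\right)\right) = -3067 + \left(1 - 82 \cdot 32\right) = -3067 + \left(1 - 2624\right) = -3067 - 2623 = -5690$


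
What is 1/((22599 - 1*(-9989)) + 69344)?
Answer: 1/101932 ≈ 9.8105e-6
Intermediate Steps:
1/((22599 - 1*(-9989)) + 69344) = 1/((22599 + 9989) + 69344) = 1/(32588 + 69344) = 1/101932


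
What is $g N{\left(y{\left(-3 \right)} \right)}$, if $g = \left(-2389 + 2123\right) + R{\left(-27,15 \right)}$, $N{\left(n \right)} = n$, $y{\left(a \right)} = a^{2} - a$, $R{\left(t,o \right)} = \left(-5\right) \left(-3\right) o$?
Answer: $-492$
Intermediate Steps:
$R{\left(t,o \right)} = 15 o$
$g = -41$ ($g = \left(-2389 + 2123\right) + 15 \cdot 15 = -266 + 225 = -41$)
$g N{\left(y{\left(-3 \right)} \right)} = - 41 \left(- 3 \left(-1 - 3\right)\right) = - 41 \left(\left(-3\right) \left(-4\right)\right) = \left(-41\right) 12 = -492$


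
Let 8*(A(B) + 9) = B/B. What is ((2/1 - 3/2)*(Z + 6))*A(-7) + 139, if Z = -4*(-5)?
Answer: 189/8 ≈ 23.625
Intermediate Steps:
A(B) = -71/8 (A(B) = -9 + (B/B)/8 = -9 + (⅛)*1 = -9 + ⅛ = -71/8)
Z = 20
((2/1 - 3/2)*(Z + 6))*A(-7) + 139 = ((2/1 - 3/2)*(20 + 6))*(-71/8) + 139 = ((2*1 - 3*½)*26)*(-71/8) + 139 = ((2 - 3/2)*26)*(-71/8) + 139 = ((½)*26)*(-71/8) + 139 = 13*(-71/8) + 139 = -923/8 + 139 = 189/8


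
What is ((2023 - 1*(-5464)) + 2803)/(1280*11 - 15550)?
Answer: -7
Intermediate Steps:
((2023 - 1*(-5464)) + 2803)/(1280*11 - 15550) = ((2023 + 5464) + 2803)/(14080 - 15550) = (7487 + 2803)/(-1470) = 10290*(-1/1470) = -7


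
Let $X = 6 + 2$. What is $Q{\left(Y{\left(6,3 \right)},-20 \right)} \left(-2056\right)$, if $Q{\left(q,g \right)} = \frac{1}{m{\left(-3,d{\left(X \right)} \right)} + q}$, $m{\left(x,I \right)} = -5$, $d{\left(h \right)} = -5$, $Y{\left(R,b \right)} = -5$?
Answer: $\frac{1028}{5} \approx 205.6$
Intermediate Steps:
$X = 8$
$Q{\left(q,g \right)} = \frac{1}{-5 + q}$
$Q{\left(Y{\left(6,3 \right)},-20 \right)} \left(-2056\right) = \frac{1}{-5 - 5} \left(-2056\right) = \frac{1}{-10} \left(-2056\right) = \left(- \frac{1}{10}\right) \left(-2056\right) = \frac{1028}{5}$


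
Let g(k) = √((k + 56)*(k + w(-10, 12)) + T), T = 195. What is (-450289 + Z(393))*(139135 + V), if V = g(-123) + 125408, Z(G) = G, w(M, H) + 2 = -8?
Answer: -119016837528 - 449896*√9106 ≈ -1.1906e+11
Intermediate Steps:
w(M, H) = -10 (w(M, H) = -2 - 8 = -10)
g(k) = √(195 + (-10 + k)*(56 + k)) (g(k) = √((k + 56)*(k - 10) + 195) = √((56 + k)*(-10 + k) + 195) = √((-10 + k)*(56 + k) + 195) = √(195 + (-10 + k)*(56 + k)))
V = 125408 + √9106 (V = √(-365 + (-123)² + 46*(-123)) + 125408 = √(-365 + 15129 - 5658) + 125408 = √9106 + 125408 = 125408 + √9106 ≈ 1.2550e+5)
(-450289 + Z(393))*(139135 + V) = (-450289 + 393)*(139135 + (125408 + √9106)) = -449896*(264543 + √9106) = -119016837528 - 449896*√9106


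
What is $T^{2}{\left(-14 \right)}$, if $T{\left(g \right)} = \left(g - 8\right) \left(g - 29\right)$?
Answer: $894916$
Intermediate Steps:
$T{\left(g \right)} = \left(-29 + g\right) \left(-8 + g\right)$ ($T{\left(g \right)} = \left(-8 + g\right) \left(-29 + g\right) = \left(-29 + g\right) \left(-8 + g\right)$)
$T^{2}{\left(-14 \right)} = \left(232 + \left(-14\right)^{2} - -518\right)^{2} = \left(232 + 196 + 518\right)^{2} = 946^{2} = 894916$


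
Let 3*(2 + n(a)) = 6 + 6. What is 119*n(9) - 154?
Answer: 84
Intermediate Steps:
n(a) = 2 (n(a) = -2 + (6 + 6)/3 = -2 + (1/3)*12 = -2 + 4 = 2)
119*n(9) - 154 = 119*2 - 154 = 238 - 154 = 84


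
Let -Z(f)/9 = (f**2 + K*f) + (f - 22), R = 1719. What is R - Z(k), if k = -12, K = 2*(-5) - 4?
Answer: 4221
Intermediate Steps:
K = -14 (K = -10 - 4 = -14)
Z(f) = 198 - 9*f**2 + 117*f (Z(f) = -9*((f**2 - 14*f) + (f - 22)) = -9*((f**2 - 14*f) + (-22 + f)) = -9*(-22 + f**2 - 13*f) = 198 - 9*f**2 + 117*f)
R - Z(k) = 1719 - (198 - 9*(-12)**2 + 117*(-12)) = 1719 - (198 - 9*144 - 1404) = 1719 - (198 - 1296 - 1404) = 1719 - 1*(-2502) = 1719 + 2502 = 4221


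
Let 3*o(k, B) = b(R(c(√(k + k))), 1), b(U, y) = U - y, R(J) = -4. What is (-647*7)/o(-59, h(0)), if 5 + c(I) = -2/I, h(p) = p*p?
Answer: 13587/5 ≈ 2717.4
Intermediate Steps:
h(p) = p²
c(I) = -5 - 2/I
o(k, B) = -5/3 (o(k, B) = (-4 - 1*1)/3 = (-4 - 1)/3 = (⅓)*(-5) = -5/3)
(-647*7)/o(-59, h(0)) = (-647*7)/(-5/3) = -4529*(-⅗) = 13587/5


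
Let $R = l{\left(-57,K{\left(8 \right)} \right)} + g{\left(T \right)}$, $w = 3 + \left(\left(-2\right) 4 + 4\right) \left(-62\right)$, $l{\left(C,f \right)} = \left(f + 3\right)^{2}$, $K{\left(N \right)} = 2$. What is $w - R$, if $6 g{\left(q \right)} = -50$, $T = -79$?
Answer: $\frac{703}{3} \approx 234.33$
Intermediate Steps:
$l{\left(C,f \right)} = \left(3 + f\right)^{2}$
$g{\left(q \right)} = - \frac{25}{3}$ ($g{\left(q \right)} = \frac{1}{6} \left(-50\right) = - \frac{25}{3}$)
$w = 251$ ($w = 3 + \left(-8 + 4\right) \left(-62\right) = 3 - -248 = 3 + 248 = 251$)
$R = \frac{50}{3}$ ($R = \left(3 + 2\right)^{2} - \frac{25}{3} = 5^{2} - \frac{25}{3} = 25 - \frac{25}{3} = \frac{50}{3} \approx 16.667$)
$w - R = 251 - \frac{50}{3} = \frac{703}{3}$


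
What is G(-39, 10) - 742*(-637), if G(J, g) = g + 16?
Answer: 472680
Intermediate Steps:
G(J, g) = 16 + g
G(-39, 10) - 742*(-637) = (16 + 10) - 742*(-637) = 26 + 472654 = 472680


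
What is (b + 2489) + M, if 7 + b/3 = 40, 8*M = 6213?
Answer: 26917/8 ≈ 3364.6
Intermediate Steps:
M = 6213/8 (M = (1/8)*6213 = 6213/8 ≈ 776.63)
b = 99 (b = -21 + 3*40 = -21 + 120 = 99)
(b + 2489) + M = (99 + 2489) + 6213/8 = 2588 + 6213/8 = 26917/8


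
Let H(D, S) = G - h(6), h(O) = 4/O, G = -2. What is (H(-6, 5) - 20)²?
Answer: 4624/9 ≈ 513.78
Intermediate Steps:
H(D, S) = -8/3 (H(D, S) = -2 - 4/6 = -2 - 1*⅔ = -2 - ⅔ = -8/3)
(H(-6, 5) - 20)² = (-8/3 - 20)² = (-68/3)² = 4624/9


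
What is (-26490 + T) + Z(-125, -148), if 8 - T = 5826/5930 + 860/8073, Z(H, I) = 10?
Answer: -633671638589/23936445 ≈ -26473.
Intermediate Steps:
T = 165425011/23936445 (T = 8 - (5826/5930 + 860/8073) = 8 - (5826*(1/5930) + 860*(1/8073)) = 8 - (2913/2965 + 860/8073) = 8 - 1*26066549/23936445 = 8 - 26066549/23936445 = 165425011/23936445 ≈ 6.9110)
(-26490 + T) + Z(-125, -148) = (-26490 + 165425011/23936445) + 10 = -633911003039/23936445 + 10 = -633671638589/23936445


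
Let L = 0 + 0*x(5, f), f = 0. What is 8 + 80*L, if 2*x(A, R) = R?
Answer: 8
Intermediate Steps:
x(A, R) = R/2
L = 0 (L = 0 + 0*((½)*0) = 0 + 0*0 = 0 + 0 = 0)
8 + 80*L = 8 + 80*0 = 8 + 0 = 8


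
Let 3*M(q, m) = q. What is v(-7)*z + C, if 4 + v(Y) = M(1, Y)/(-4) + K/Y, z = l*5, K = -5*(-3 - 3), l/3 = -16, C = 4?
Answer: 14088/7 ≈ 2012.6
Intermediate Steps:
l = -48 (l = 3*(-16) = -48)
M(q, m) = q/3
K = 30 (K = -5*(-6) = 30)
z = -240 (z = -48*5 = -240)
v(Y) = -49/12 + 30/Y (v(Y) = -4 + (((⅓)*1)/(-4) + 30/Y) = -4 + ((⅓)*(-¼) + 30/Y) = -4 + (-1/12 + 30/Y) = -49/12 + 30/Y)
v(-7)*z + C = (-49/12 + 30/(-7))*(-240) + 4 = (-49/12 + 30*(-⅐))*(-240) + 4 = (-49/12 - 30/7)*(-240) + 4 = -703/84*(-240) + 4 = 14060/7 + 4 = 14088/7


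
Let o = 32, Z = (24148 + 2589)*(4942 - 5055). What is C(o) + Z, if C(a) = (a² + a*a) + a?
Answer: -3019201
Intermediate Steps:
Z = -3021281 (Z = 26737*(-113) = -3021281)
C(a) = a + 2*a² (C(a) = (a² + a²) + a = 2*a² + a = a + 2*a²)
C(o) + Z = 32*(1 + 2*32) - 3021281 = 32*(1 + 64) - 3021281 = 32*65 - 3021281 = 2080 - 3021281 = -3019201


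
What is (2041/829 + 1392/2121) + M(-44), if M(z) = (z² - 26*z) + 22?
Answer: 1819919149/586103 ≈ 3105.1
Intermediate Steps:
M(z) = 22 + z² - 26*z
(2041/829 + 1392/2121) + M(-44) = (2041/829 + 1392/2121) + (22 + (-44)² - 26*(-44)) = (2041*(1/829) + 1392*(1/2121)) + (22 + 1936 + 1144) = (2041/829 + 464/707) + 3102 = 1827643/586103 + 3102 = 1819919149/586103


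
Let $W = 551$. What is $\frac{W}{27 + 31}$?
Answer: $\frac{19}{2} \approx 9.5$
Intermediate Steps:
$\frac{W}{27 + 31} = \frac{551}{27 + 31} = \frac{551}{58} = 551 \cdot \frac{1}{58} = \frac{19}{2}$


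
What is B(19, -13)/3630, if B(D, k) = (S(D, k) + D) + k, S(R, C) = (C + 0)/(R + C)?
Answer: 23/21780 ≈ 0.0010560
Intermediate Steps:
S(R, C) = C/(C + R)
B(D, k) = D + k + k/(D + k) (B(D, k) = (k/(k + D) + D) + k = (k/(D + k) + D) + k = (D + k/(D + k)) + k = D + k + k/(D + k))
B(19, -13)/3630 = (19 - 13 - 13/(19 - 13))/3630 = (19 - 13 - 13/6)*(1/3630) = (23/6)*(1/3630) = 23/21780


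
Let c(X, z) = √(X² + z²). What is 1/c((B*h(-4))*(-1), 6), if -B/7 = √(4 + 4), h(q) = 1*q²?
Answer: √25097/50194 ≈ 0.0031562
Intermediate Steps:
h(q) = q²
B = -14*√2 (B = -7*√(4 + 4) = -14*√2 ≈ -19.799)
1/c((B*h(-4))*(-1), 6) = 1/(√(((-14*√2*(-4)²)*(-1))² + 6²)) = 1/(√(((-14*√2*16)*(-1))² + 36)) = 1/(√((-224*√2*(-1))² + 36)) = 1/(√((224*√2)² + 36)) = 1/(√(100352 + 36)) = 1/(√100388) = 1/(2*√25097) = √25097/50194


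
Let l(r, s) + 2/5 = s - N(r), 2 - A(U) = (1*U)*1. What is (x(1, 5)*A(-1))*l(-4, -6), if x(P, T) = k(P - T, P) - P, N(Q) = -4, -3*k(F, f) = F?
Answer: -12/5 ≈ -2.4000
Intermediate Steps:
k(F, f) = -F/3
A(U) = 2 - U (A(U) = 2 - 1*U = 2 - U)
x(P, T) = -4*P/3 + T/3 (x(P, T) = -(P - T)/3 - P = (-P/3 + T/3) - P = -4*P/3 + T/3)
l(r, s) = 18/5 + s (l(r, s) = -⅖ + (s - 1*(-4)) = -⅖ + (s + 4) = -⅖ + (4 + s) = 18/5 + s)
(x(1, 5)*A(-1))*l(-4, -6) = ((-4/3*1 + (⅓)*5)*(2 - 1*(-1)))*(18/5 - 6) = ((-4/3 + 5/3)*(2 + 1))*(-12/5) = ((⅓)*3)*(-12/5) = 1*(-12/5) = -12/5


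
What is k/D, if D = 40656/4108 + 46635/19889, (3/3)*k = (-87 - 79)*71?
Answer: -240740871358/250045941 ≈ -962.79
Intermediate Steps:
k = -11786 (k = (-87 - 79)*71 = -166*71 = -11786)
D = 250045941/20426003 (D = 40656*(1/4108) + 46635*(1/19889) = 10164/1027 + 46635/19889 = 250045941/20426003 ≈ 12.242)
k/D = -11786/250045941/20426003 = -11786*20426003/250045941 = -240740871358/250045941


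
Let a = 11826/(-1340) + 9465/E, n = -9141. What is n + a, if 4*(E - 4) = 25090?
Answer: -76942014699/8410510 ≈ -9148.3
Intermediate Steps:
E = 12553/2 (E = 4 + (¼)*25090 = 4 + 12545/2 = 12553/2 ≈ 6276.5)
a = -61542789/8410510 (a = 11826/(-1340) + 9465/(12553/2) = 11826*(-1/1340) + 9465*(2/12553) = -5913/670 + 18930/12553 = -61542789/8410510 ≈ -7.3174)
n + a = -9141 - 61542789/8410510 = -76942014699/8410510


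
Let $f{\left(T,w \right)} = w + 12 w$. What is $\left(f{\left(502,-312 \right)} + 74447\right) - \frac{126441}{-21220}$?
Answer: $\frac{1493823461}{21220} \approx 70397.0$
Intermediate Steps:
$f{\left(T,w \right)} = 13 w$
$\left(f{\left(502,-312 \right)} + 74447\right) - \frac{126441}{-21220} = \left(13 \left(-312\right) + 74447\right) - \frac{126441}{-21220} = \left(-4056 + 74447\right) - - \frac{126441}{21220} = 70391 + \frac{126441}{21220} = \frac{1493823461}{21220}$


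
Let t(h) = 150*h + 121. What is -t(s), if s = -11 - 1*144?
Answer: 23129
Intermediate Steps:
s = -155 (s = -11 - 144 = -155)
t(h) = 121 + 150*h
-t(s) = -(121 + 150*(-155)) = -(121 - 23250) = -1*(-23129) = 23129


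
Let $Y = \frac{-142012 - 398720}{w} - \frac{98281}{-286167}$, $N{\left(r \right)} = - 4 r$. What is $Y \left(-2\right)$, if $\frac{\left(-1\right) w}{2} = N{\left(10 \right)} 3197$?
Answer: $\frac{32400826421}{9148758990} \approx 3.5416$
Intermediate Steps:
$w = 255760$ ($w = - 2 \left(-4\right) 10 \cdot 3197 = - 2 \left(\left(-40\right) 3197\right) = \left(-2\right) \left(-127880\right) = 255760$)
$Y = - \frac{32400826421}{18297517980}$ ($Y = \frac{-142012 - 398720}{255760} - \frac{98281}{-286167} = \left(-142012 - 398720\right) \frac{1}{255760} - - \frac{98281}{286167} = \left(-540732\right) \frac{1}{255760} + \frac{98281}{286167} = - \frac{135183}{63940} + \frac{98281}{286167} = - \frac{32400826421}{18297517980} \approx -1.7708$)
$Y \left(-2\right) = \left(- \frac{32400826421}{18297517980}\right) \left(-2\right) = \frac{32400826421}{9148758990}$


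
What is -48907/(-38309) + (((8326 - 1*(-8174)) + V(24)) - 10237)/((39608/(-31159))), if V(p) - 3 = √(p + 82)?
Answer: -3738799966195/758671436 - 31159*√106/39608 ≈ -4936.2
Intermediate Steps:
V(p) = 3 + √(82 + p) (V(p) = 3 + √(p + 82) = 3 + √(82 + p))
-48907/(-38309) + (((8326 - 1*(-8174)) + V(24)) - 10237)/((39608/(-31159))) = -48907/(-38309) + (((8326 - 1*(-8174)) + (3 + √(82 + 24))) - 10237)/((39608/(-31159))) = -48907*(-1/38309) + (((8326 + 8174) + (3 + √106)) - 10237)/((39608*(-1/31159))) = 48907/38309 + ((16500 + (3 + √106)) - 10237)/(-39608/31159) = 48907/38309 + ((16503 + √106) - 10237)*(-31159/39608) = 48907/38309 + (6266 + √106)*(-31159/39608) = 48907/38309 + (-97621147/19804 - 31159*√106/39608) = -3738799966195/758671436 - 31159*√106/39608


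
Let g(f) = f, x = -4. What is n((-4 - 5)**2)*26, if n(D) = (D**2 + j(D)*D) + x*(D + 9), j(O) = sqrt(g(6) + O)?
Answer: 161226 + 2106*sqrt(87) ≈ 1.8087e+5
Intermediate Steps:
j(O) = sqrt(6 + O)
n(D) = -36 + D**2 - 4*D + D*sqrt(6 + D) (n(D) = (D**2 + sqrt(6 + D)*D) - 4*(D + 9) = (D**2 + D*sqrt(6 + D)) - 4*(9 + D) = (D**2 + D*sqrt(6 + D)) + (-36 - 4*D) = -36 + D**2 - 4*D + D*sqrt(6 + D))
n((-4 - 5)**2)*26 = (-36 + ((-4 - 5)**2)**2 - 4*(-4 - 5)**2 + (-4 - 5)**2*sqrt(6 + (-4 - 5)**2))*26 = (-36 + ((-9)**2)**2 - 4*(-9)**2 + (-9)**2*sqrt(6 + (-9)**2))*26 = (-36 + 81**2 - 4*81 + 81*sqrt(6 + 81))*26 = (-36 + 6561 - 324 + 81*sqrt(87))*26 = (6201 + 81*sqrt(87))*26 = 161226 + 2106*sqrt(87)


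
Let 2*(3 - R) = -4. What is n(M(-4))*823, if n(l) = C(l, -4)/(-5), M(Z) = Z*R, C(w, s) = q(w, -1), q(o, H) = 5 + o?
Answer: 2469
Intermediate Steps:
R = 5 (R = 3 - ½*(-4) = 3 + 2 = 5)
C(w, s) = 5 + w
M(Z) = 5*Z (M(Z) = Z*5 = 5*Z)
n(l) = -1 - l/5 (n(l) = (5 + l)/(-5) = (5 + l)*(-⅕) = -1 - l/5)
n(M(-4))*823 = (-1 - (-4))*823 = (-1 - ⅕*(-20))*823 = (-1 + 4)*823 = 3*823 = 2469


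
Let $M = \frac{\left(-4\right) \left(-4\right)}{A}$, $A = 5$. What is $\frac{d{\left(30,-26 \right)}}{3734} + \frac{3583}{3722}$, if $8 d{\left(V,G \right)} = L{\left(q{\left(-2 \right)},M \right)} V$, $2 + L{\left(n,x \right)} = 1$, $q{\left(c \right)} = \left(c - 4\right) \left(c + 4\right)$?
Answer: $\frac{26729929}{27795896} \approx 0.96165$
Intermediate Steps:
$q{\left(c \right)} = \left(-4 + c\right) \left(4 + c\right)$
$M = \frac{16}{5}$ ($M = \frac{\left(-4\right) \left(-4\right)}{5} = 16 \cdot \frac{1}{5} = \frac{16}{5} \approx 3.2$)
$L{\left(n,x \right)} = -1$ ($L{\left(n,x \right)} = -2 + 1 = -1$)
$d{\left(V,G \right)} = - \frac{V}{8}$ ($d{\left(V,G \right)} = \frac{\left(-1\right) V}{8} = - \frac{V}{8}$)
$\frac{d{\left(30,-26 \right)}}{3734} + \frac{3583}{3722} = \frac{\left(- \frac{1}{8}\right) 30}{3734} + \frac{3583}{3722} = \left(- \frac{15}{4}\right) \frac{1}{3734} + 3583 \cdot \frac{1}{3722} = - \frac{15}{14936} + \frac{3583}{3722} = \frac{26729929}{27795896}$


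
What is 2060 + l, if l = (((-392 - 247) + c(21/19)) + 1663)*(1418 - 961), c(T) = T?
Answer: 8940129/19 ≈ 4.7053e+5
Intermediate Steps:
l = 8900989/19 (l = (((-392 - 247) + 21/19) + 1663)*(1418 - 961) = ((-639 + 21*(1/19)) + 1663)*457 = ((-639 + 21/19) + 1663)*457 = (-12120/19 + 1663)*457 = (19477/19)*457 = 8900989/19 ≈ 4.6847e+5)
2060 + l = 2060 + 8900989/19 = 8940129/19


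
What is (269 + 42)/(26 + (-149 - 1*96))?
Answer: -311/219 ≈ -1.4201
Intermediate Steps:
(269 + 42)/(26 + (-149 - 1*96)) = 311/(26 + (-149 - 96)) = 311/(26 - 245) = 311/(-219) = 311*(-1/219) = -311/219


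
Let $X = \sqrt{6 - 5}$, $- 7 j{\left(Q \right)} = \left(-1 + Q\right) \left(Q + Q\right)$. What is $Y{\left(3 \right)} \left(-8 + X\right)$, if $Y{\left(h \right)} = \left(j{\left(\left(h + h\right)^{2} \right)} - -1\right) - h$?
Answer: $2534$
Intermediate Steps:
$j{\left(Q \right)} = - \frac{2 Q \left(-1 + Q\right)}{7}$ ($j{\left(Q \right)} = - \frac{\left(-1 + Q\right) \left(Q + Q\right)}{7} = - \frac{\left(-1 + Q\right) 2 Q}{7} = - \frac{2 Q \left(-1 + Q\right)}{7}$)
$Y{\left(h \right)} = 1 - h + \frac{8 h^{2} \left(1 - 4 h^{2}\right)}{7}$ ($Y{\left(h \right)} = \left(\frac{2 \left(h + h\right)^{2} \left(1 - \left(h + h\right)^{2}\right)}{7} - -1\right) - h = \left(\frac{2 \left(2 h\right)^{2} \left(1 - \left(2 h\right)^{2}\right)}{7} + 1\right) - h = \left(\frac{2 \cdot 4 h^{2} \left(1 - 4 h^{2}\right)}{7} + 1\right) - h = \left(\frac{8 h^{2} \left(1 - 4 h^{2}\right)}{7} + 1\right) - h = \left(1 + \frac{8 h^{2} \left(1 - 4 h^{2}\right)}{7}\right) - h = 1 - h + \frac{8 h^{2} \left(1 - 4 h^{2}\right)}{7}$)
$X = 1$ ($X = \sqrt{1} = 1$)
$Y{\left(3 \right)} \left(-8 + X\right) = \left(1 - 3 - \frac{32 \cdot 3^{4}}{7} + \frac{8 \cdot 3^{2}}{7}\right) \left(-8 + 1\right) = \left(1 - 3 - \frac{2592}{7} + \frac{8}{7} \cdot 9\right) \left(-7\right) = \left(1 - 3 - \frac{2592}{7} + \frac{72}{7}\right) \left(-7\right) = \left(-362\right) \left(-7\right) = 2534$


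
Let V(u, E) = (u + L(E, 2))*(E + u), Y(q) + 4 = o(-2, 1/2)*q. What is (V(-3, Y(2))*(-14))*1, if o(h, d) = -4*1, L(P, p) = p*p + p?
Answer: 630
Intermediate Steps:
L(P, p) = p + p² (L(P, p) = p² + p = p + p²)
o(h, d) = -4
Y(q) = -4 - 4*q
V(u, E) = (6 + u)*(E + u) (V(u, E) = (u + 2*(1 + 2))*(E + u) = (u + 2*3)*(E + u) = (u + 6)*(E + u) = (6 + u)*(E + u))
(V(-3, Y(2))*(-14))*1 = (((-3)² + 6*(-4 - 4*2) + 6*(-3) + (-4 - 4*2)*(-3))*(-14))*1 = ((9 + 6*(-4 - 8) - 18 + (-4 - 8)*(-3))*(-14))*1 = ((9 + 6*(-12) - 18 - 12*(-3))*(-14))*1 = ((9 - 72 - 18 + 36)*(-14))*1 = -45*(-14)*1 = 630*1 = 630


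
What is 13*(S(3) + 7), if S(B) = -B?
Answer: 52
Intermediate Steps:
13*(S(3) + 7) = 13*(-1*3 + 7) = 13*(-3 + 7) = 13*4 = 52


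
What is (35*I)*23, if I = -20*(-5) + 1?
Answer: 81305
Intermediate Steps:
I = 101 (I = -4*(-25) + 1 = 100 + 1 = 101)
(35*I)*23 = (35*101)*23 = 3535*23 = 81305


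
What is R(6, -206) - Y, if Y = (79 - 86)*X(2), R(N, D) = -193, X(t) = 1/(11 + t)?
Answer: -2502/13 ≈ -192.46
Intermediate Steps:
Y = -7/13 (Y = (79 - 86)/(11 + 2) = -7/13 ≈ -0.53846)
R(6, -206) - Y = -193 - 1*(-7/13) = -193 + 7/13 = -2502/13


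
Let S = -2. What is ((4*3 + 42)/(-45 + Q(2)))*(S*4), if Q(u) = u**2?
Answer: 432/41 ≈ 10.537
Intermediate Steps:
((4*3 + 42)/(-45 + Q(2)))*(S*4) = ((4*3 + 42)/(-45 + 2**2))*(-2*4) = ((12 + 42)/(-45 + 4))*(-8) = (54/(-41))*(-8) = (54*(-1/41))*(-8) = -54/41*(-8) = 432/41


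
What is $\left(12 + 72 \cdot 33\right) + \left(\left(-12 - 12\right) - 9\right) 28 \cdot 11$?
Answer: $-7776$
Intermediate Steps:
$\left(12 + 72 \cdot 33\right) + \left(\left(-12 - 12\right) - 9\right) 28 \cdot 11 = \left(12 + 2376\right) + \left(-24 - 9\right) 28 \cdot 11 = 2388 + \left(-33\right) 28 \cdot 11 = 2388 - 10164 = -7776$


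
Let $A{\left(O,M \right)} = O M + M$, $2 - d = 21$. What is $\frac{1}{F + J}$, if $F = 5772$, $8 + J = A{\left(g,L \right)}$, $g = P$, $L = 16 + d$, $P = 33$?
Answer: $\frac{1}{5662} \approx 0.00017662$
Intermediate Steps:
$d = -19$ ($d = 2 - 21 = -19$)
$L = -3$ ($L = 16 - 19 = -3$)
$g = 33$
$A{\left(O,M \right)} = M + M O$ ($A{\left(O,M \right)} = M O + M = M + M O$)
$J = -110$ ($J = -8 - 3 \left(1 + 33\right) = -8 - 102 = -110$)
$\frac{1}{F + J} = \frac{1}{5772 - 110} = \frac{1}{5662}$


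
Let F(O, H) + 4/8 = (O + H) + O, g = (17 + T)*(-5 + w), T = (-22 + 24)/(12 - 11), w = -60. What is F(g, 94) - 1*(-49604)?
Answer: 94455/2 ≈ 47228.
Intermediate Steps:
T = 2 (T = 2/1 = 2*1 = 2)
g = -1235 (g = (17 + 2)*(-5 - 60) = 19*(-65) = -1235)
F(O, H) = -1/2 + H + 2*O (F(O, H) = -1/2 + ((O + H) + O) = -1/2 + ((H + O) + O) = -1/2 + (H + 2*O) = -1/2 + H + 2*O)
F(g, 94) - 1*(-49604) = (-1/2 + 94 + 2*(-1235)) - 1*(-49604) = (-1/2 + 94 - 2470) + 49604 = -4753/2 + 49604 = 94455/2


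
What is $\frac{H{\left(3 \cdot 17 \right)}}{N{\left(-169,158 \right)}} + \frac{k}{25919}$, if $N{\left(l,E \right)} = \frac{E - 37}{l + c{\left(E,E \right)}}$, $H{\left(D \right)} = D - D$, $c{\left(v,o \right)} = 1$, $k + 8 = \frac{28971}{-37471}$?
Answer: $- \frac{328739}{971210849} \approx -0.00033848$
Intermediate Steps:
$k = - \frac{328739}{37471}$ ($k = -8 + \frac{28971}{-37471} = -8 + 28971 \left(- \frac{1}{37471}\right) = -8 - \frac{28971}{37471} = - \frac{328739}{37471} \approx -8.7732$)
$H{\left(D \right)} = 0$
$N{\left(l,E \right)} = \frac{-37 + E}{1 + l}$ ($N{\left(l,E \right)} = \frac{E - 37}{l + 1} = \frac{-37 + E}{1 + l}$)
$\frac{H{\left(3 \cdot 17 \right)}}{N{\left(-169,158 \right)}} + \frac{k}{25919} = \frac{0}{\frac{1}{1 - 169} \left(-37 + 158\right)} - \frac{328739}{37471 \cdot 25919} = \frac{0}{\frac{1}{-168} \cdot 121} - \frac{328739}{971210849} = \frac{0}{\left(- \frac{1}{168}\right) 121} - \frac{328739}{971210849} = \frac{0}{- \frac{121}{168}} - \frac{328739}{971210849} = 0 \left(- \frac{168}{121}\right) - \frac{328739}{971210849} = 0 - \frac{328739}{971210849} = - \frac{328739}{971210849}$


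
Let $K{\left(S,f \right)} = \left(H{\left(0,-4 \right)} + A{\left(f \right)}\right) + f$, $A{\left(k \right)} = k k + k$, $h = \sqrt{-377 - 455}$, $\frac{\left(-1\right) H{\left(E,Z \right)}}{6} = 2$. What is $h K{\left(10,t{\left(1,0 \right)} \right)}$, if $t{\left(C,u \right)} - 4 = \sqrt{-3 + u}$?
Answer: $- 80 \sqrt{39} + 72 i \sqrt{13} \approx -499.6 + 259.6 i$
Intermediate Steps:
$H{\left(E,Z \right)} = -12$ ($H{\left(E,Z \right)} = \left(-6\right) 2 = -12$)
$h = 8 i \sqrt{13}$ ($h = \sqrt{-832} = 8 i \sqrt{13} \approx 28.844 i$)
$t{\left(C,u \right)} = 4 + \sqrt{-3 + u}$
$A{\left(k \right)} = k + k^{2}$ ($A{\left(k \right)} = k^{2} + k = k + k^{2}$)
$K{\left(S,f \right)} = -12 + f + f \left(1 + f\right)$ ($K{\left(S,f \right)} = \left(-12 + f \left(1 + f\right)\right) + f = -12 + f + f \left(1 + f\right)$)
$h K{\left(10,t{\left(1,0 \right)} \right)} = 8 i \sqrt{13} \left(-12 + \left(4 + \sqrt{-3 + 0}\right) + \left(4 + \sqrt{-3 + 0}\right) \left(1 + \left(4 + \sqrt{-3 + 0}\right)\right)\right) = 8 i \sqrt{13} \left(-12 + \left(4 + \sqrt{-3}\right) + \left(4 + \sqrt{-3}\right) \left(1 + \left(4 + \sqrt{-3}\right)\right)\right) = 8 i \sqrt{13} \left(-12 + \left(4 + i \sqrt{3}\right) + \left(4 + i \sqrt{3}\right) \left(1 + \left(4 + i \sqrt{3}\right)\right)\right) = 8 i \sqrt{13} \left(-12 + \left(4 + i \sqrt{3}\right) + \left(4 + i \sqrt{3}\right) \left(5 + i \sqrt{3}\right)\right) = 8 i \sqrt{13} \left(-8 + i \sqrt{3} + \left(4 + i \sqrt{3}\right) \left(5 + i \sqrt{3}\right)\right)$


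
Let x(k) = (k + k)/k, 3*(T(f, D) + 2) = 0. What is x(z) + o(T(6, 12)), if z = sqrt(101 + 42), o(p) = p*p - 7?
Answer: -1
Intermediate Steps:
T(f, D) = -2 (T(f, D) = -2 + (1/3)*0 = -2 + 0 = -2)
o(p) = -7 + p**2 (o(p) = p**2 - 7 = -7 + p**2)
z = sqrt(143) ≈ 11.958
x(k) = 2 (x(k) = (2*k)/k = 2)
x(z) + o(T(6, 12)) = 2 + (-7 + (-2)**2) = 2 + (-7 + 4) = 2 - 3 = -1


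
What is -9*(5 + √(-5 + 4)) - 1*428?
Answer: -473 - 9*I ≈ -473.0 - 9.0*I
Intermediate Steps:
-9*(5 + √(-5 + 4)) - 1*428 = -9*(5 + √(-1)) - 428 = -9*(5 + I) - 428 = (-45 - 9*I) - 428 = -473 - 9*I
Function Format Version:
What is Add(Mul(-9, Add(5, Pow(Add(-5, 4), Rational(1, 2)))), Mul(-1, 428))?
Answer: Add(-473, Mul(-9, I)) ≈ Add(-473.00, Mul(-9.0000, I))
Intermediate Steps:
Add(Mul(-9, Add(5, Pow(Add(-5, 4), Rational(1, 2)))), Mul(-1, 428)) = Add(Mul(-9, Add(5, Pow(-1, Rational(1, 2)))), -428) = Add(Mul(-9, Add(5, I)), -428) = Add(Add(-45, Mul(-9, I)), -428) = Add(-473, Mul(-9, I))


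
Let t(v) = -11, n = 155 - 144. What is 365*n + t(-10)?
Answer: 4004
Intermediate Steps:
n = 11
365*n + t(-10) = 365*11 - 11 = 4015 - 11 = 4004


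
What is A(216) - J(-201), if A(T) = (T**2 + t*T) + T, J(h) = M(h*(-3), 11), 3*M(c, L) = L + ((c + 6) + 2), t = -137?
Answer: 51218/3 ≈ 17073.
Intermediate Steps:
M(c, L) = 8/3 + L/3 + c/3 (M(c, L) = (L + ((c + 6) + 2))/3 = (L + ((6 + c) + 2))/3 = (L + (8 + c))/3 = (8 + L + c)/3 = 8/3 + L/3 + c/3)
J(h) = 19/3 - h (J(h) = 8/3 + (1/3)*11 + (h*(-3))/3 = 8/3 + 11/3 + (-3*h)/3 = 8/3 + 11/3 - h = 19/3 - h)
A(T) = T**2 - 136*T (A(T) = (T**2 - 137*T) + T = T**2 - 136*T)
A(216) - J(-201) = 216*(-136 + 216) - (19/3 - 1*(-201)) = 216*80 - (19/3 + 201) = 17280 - 1*622/3 = 17280 - 622/3 = 51218/3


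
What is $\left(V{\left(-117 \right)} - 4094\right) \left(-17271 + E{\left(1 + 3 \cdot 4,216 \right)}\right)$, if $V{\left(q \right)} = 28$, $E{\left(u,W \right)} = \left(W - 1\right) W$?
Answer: $-118601154$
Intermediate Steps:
$E{\left(u,W \right)} = W \left(-1 + W\right)$ ($E{\left(u,W \right)} = \left(-1 + W\right) W = W \left(-1 + W\right)$)
$\left(V{\left(-117 \right)} - 4094\right) \left(-17271 + E{\left(1 + 3 \cdot 4,216 \right)}\right) = \left(28 - 4094\right) \left(-17271 + 216 \left(-1 + 216\right)\right) = - 4066 \left(-17271 + 216 \cdot 215\right) = - 4066 \left(-17271 + 46440\right) = \left(-4066\right) 29169 = -118601154$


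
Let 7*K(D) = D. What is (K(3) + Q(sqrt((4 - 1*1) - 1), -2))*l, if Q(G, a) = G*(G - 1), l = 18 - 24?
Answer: -102/7 + 6*sqrt(2) ≈ -6.0862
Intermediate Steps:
K(D) = D/7
l = -6
Q(G, a) = G*(-1 + G)
(K(3) + Q(sqrt((4 - 1*1) - 1), -2))*l = ((1/7)*3 + sqrt((4 - 1*1) - 1)*(-1 + sqrt((4 - 1*1) - 1)))*(-6) = (3/7 + sqrt((4 - 1) - 1)*(-1 + sqrt((4 - 1) - 1)))*(-6) = (3/7 + sqrt(3 - 1)*(-1 + sqrt(3 - 1)))*(-6) = (3/7 + sqrt(2)*(-1 + sqrt(2)))*(-6) = -18/7 - 6*sqrt(2)*(-1 + sqrt(2))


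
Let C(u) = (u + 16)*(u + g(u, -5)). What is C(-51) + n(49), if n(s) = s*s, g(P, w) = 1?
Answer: 4151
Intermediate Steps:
C(u) = (1 + u)*(16 + u) (C(u) = (u + 16)*(u + 1) = (16 + u)*(1 + u) = (1 + u)*(16 + u))
n(s) = s²
C(-51) + n(49) = (16 + (-51)² + 17*(-51)) + 49² = (16 + 2601 - 867) + 2401 = 1750 + 2401 = 4151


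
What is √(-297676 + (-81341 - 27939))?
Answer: 2*I*√101739 ≈ 637.93*I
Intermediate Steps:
√(-297676 + (-81341 - 27939)) = √(-297676 - 109280) = √(-406956) = 2*I*√101739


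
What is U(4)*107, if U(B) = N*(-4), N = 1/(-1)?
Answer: 428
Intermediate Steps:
N = -1
U(B) = 4 (U(B) = -1*(-4) = 4)
U(4)*107 = 4*107 = 428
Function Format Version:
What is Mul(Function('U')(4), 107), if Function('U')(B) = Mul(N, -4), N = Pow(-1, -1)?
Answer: 428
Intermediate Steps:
N = -1
Function('U')(B) = 4 (Function('U')(B) = Mul(-1, -4) = 4)
Mul(Function('U')(4), 107) = Mul(4, 107) = 428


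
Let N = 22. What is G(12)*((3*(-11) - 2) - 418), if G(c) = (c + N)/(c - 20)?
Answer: 7701/4 ≈ 1925.3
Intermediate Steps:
G(c) = (22 + c)/(-20 + c) (G(c) = (c + 22)/(c - 20) = (22 + c)/(-20 + c))
G(12)*((3*(-11) - 2) - 418) = ((22 + 12)/(-20 + 12))*((3*(-11) - 2) - 418) = (34/(-8))*((-33 - 2) - 418) = (-⅛*34)*(-35 - 418) = -17/4*(-453) = 7701/4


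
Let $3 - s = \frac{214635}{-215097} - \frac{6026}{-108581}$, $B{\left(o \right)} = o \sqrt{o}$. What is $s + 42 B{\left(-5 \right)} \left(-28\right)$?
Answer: $\frac{30691816828}{7785149119} + 5880 i \sqrt{5} \approx 3.9424 + 13148.0 i$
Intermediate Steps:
$B{\left(o \right)} = o^{\frac{3}{2}}$
$s = \frac{30691816828}{7785149119}$ ($s = 3 - \left(\frac{214635}{-215097} - \frac{6026}{-108581}\right) = 3 - \left(214635 \left(- \frac{1}{215097}\right) - - \frac{6026}{108581}\right) = 3 - \left(- \frac{71545}{71699} + \frac{6026}{108581}\right) = 3 - - \frac{7336369471}{7785149119} = 3 + \frac{7336369471}{7785149119} = \frac{30691816828}{7785149119} \approx 3.9424$)
$s + 42 B{\left(-5 \right)} \left(-28\right) = \frac{30691816828}{7785149119} + 42 \left(-5\right)^{\frac{3}{2}} \left(-28\right) = \frac{30691816828}{7785149119} + 42 \left(- 5 i \sqrt{5}\right) \left(-28\right) = \frac{30691816828}{7785149119} + - 210 i \sqrt{5} \left(-28\right) = \frac{30691816828}{7785149119} + 5880 i \sqrt{5}$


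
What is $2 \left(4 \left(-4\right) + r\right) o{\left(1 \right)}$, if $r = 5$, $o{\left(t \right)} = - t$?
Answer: $22$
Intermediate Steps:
$2 \left(4 \left(-4\right) + r\right) o{\left(1 \right)} = 2 \left(4 \left(-4\right) + 5\right) \left(\left(-1\right) 1\right) = 2 \left(-16 + 5\right) \left(-1\right) = 2 \left(-11\right) \left(-1\right) = \left(-22\right) \left(-1\right) = 22$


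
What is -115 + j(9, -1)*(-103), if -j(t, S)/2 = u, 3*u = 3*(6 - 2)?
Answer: 709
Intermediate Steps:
u = 4 (u = (3*(6 - 2))/3 = (3*4)/3 = (⅓)*12 = 4)
j(t, S) = -8 (j(t, S) = -2*4 = -8)
-115 + j(9, -1)*(-103) = -115 - 8*(-103) = -115 + 824 = 709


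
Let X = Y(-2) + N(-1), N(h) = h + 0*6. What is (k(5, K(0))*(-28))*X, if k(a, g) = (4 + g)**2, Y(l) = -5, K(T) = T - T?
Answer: 2688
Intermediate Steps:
K(T) = 0
N(h) = h (N(h) = h + 0 = h)
X = -6 (X = -5 - 1 = -6)
(k(5, K(0))*(-28))*X = ((4 + 0)**2*(-28))*(-6) = (4**2*(-28))*(-6) = (16*(-28))*(-6) = -448*(-6) = 2688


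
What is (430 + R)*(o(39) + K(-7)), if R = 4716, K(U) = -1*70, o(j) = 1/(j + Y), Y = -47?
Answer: -1443453/4 ≈ -3.6086e+5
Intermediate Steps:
o(j) = 1/(-47 + j) (o(j) = 1/(j - 47) = 1/(-47 + j))
K(U) = -70
(430 + R)*(o(39) + K(-7)) = (430 + 4716)*(1/(-47 + 39) - 70) = 5146*(1/(-8) - 70) = 5146*(-1/8 - 70) = 5146*(-561/8) = -1443453/4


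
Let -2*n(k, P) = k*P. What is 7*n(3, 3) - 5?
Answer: -73/2 ≈ -36.500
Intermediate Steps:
n(k, P) = -P*k/2 (n(k, P) = -k*P/2 = -P*k/2)
7*n(3, 3) - 5 = 7*(-1/2*3*3) - 5 = 7*(-9/2) - 5 = -63/2 - 5 = -73/2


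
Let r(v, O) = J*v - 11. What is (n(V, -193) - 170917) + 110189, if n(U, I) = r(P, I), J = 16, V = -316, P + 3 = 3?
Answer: -60739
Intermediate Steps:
P = 0 (P = -3 + 3 = 0)
r(v, O) = -11 + 16*v (r(v, O) = 16*v - 11 = -11 + 16*v)
n(U, I) = -11 (n(U, I) = -11 + 16*0 = -11 + 0 = -11)
(n(V, -193) - 170917) + 110189 = (-11 - 170917) + 110189 = -170928 + 110189 = -60739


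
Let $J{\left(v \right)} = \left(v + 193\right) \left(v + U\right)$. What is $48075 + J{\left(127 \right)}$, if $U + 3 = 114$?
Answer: $124235$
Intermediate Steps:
$U = 111$ ($U = -3 + 114 = 111$)
$J{\left(v \right)} = \left(111 + v\right) \left(193 + v\right)$ ($J{\left(v \right)} = \left(v + 193\right) \left(v + 111\right) = \left(193 + v\right) \left(111 + v\right) = \left(111 + v\right) \left(193 + v\right)$)
$48075 + J{\left(127 \right)} = 48075 + \left(21423 + 127^{2} + 304 \cdot 127\right) = 48075 + \left(21423 + 16129 + 38608\right) = 48075 + 76160 = 124235$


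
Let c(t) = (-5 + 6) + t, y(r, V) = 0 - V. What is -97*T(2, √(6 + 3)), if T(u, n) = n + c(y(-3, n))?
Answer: -97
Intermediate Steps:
y(r, V) = -V
c(t) = 1 + t
T(u, n) = 1 (T(u, n) = n + (1 - n) = 1)
-97*T(2, √(6 + 3)) = -97*1 = -97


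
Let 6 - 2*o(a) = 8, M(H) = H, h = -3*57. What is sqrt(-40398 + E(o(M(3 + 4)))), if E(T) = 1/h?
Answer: I*sqrt(131253121)/57 ≈ 200.99*I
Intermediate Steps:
h = -171
o(a) = -1 (o(a) = 3 - 1/2*8 = 3 - 4 = -1)
E(T) = -1/171 (E(T) = 1/(-171) = -1/171)
sqrt(-40398 + E(o(M(3 + 4)))) = sqrt(-40398 - 1/171) = sqrt(-6908059/171) = I*sqrt(131253121)/57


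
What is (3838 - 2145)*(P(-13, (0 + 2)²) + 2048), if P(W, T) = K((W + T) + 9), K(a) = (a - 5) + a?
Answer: 3458799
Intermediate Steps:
K(a) = -5 + 2*a (K(a) = (-5 + a) + a = -5 + 2*a)
P(W, T) = 13 + 2*T + 2*W (P(W, T) = -5 + 2*((W + T) + 9) = -5 + 2*((T + W) + 9) = -5 + 2*(9 + T + W) = -5 + (18 + 2*T + 2*W) = 13 + 2*T + 2*W)
(3838 - 2145)*(P(-13, (0 + 2)²) + 2048) = (3838 - 2145)*((13 + 2*(0 + 2)² + 2*(-13)) + 2048) = 1693*((13 + 2*2² - 26) + 2048) = 1693*((13 + 2*4 - 26) + 2048) = 1693*((13 + 8 - 26) + 2048) = 1693*(-5 + 2048) = 1693*2043 = 3458799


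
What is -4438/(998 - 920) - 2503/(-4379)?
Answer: -9619384/170781 ≈ -56.326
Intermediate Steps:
-4438/(998 - 920) - 2503/(-4379) = -4438/78 - 2503*(-1/4379) = -4438*1/78 + 2503/4379 = -2219/39 + 2503/4379 = -9619384/170781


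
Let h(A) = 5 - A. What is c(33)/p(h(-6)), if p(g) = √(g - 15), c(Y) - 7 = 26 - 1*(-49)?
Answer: -41*I ≈ -41.0*I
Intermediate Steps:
c(Y) = 82 (c(Y) = 7 + (26 - 1*(-49)) = 7 + (26 + 49) = 7 + 75 = 82)
p(g) = √(-15 + g)
c(33)/p(h(-6)) = 82/(√(-15 + (5 - 1*(-6)))) = 82/(√(-15 + (5 + 6))) = 82/(√(-15 + 11)) = 82/(√(-4)) = 82/((2*I)) = 82*(-I/2) = -41*I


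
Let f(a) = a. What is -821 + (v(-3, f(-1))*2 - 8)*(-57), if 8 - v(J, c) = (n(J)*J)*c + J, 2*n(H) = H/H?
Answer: -1448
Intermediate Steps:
n(H) = 1/2 (n(H) = (H/H)/2 = (1/2)*1 = 1/2)
v(J, c) = 8 - J - J*c/2 (v(J, c) = 8 - ((J/2)*c + J) = 8 - (J*c/2 + J) = 8 - (J + J*c/2) = 8 + (-J - J*c/2) = 8 - J - J*c/2)
-821 + (v(-3, f(-1))*2 - 8)*(-57) = -821 + ((8 - 1*(-3) - 1/2*(-3)*(-1))*2 - 8)*(-57) = -821 + ((8 + 3 - 3/2)*2 - 8)*(-57) = -821 + ((19/2)*2 - 8)*(-57) = -821 + (19 - 8)*(-57) = -821 + 11*(-57) = -821 - 627 = -1448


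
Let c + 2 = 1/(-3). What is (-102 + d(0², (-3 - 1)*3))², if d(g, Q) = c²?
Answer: 755161/81 ≈ 9323.0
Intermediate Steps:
c = -7/3 (c = -2 + 1/(-3) = -2 + 1*(-⅓) = -2 - ⅓ = -7/3 ≈ -2.3333)
d(g, Q) = 49/9 (d(g, Q) = (-7/3)² = 49/9)
(-102 + d(0², (-3 - 1)*3))² = (-102 + 49/9)² = (-869/9)² = 755161/81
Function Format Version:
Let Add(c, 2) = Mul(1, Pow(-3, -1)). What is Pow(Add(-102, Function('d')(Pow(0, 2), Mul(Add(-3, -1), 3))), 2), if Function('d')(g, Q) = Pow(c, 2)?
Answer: Rational(755161, 81) ≈ 9323.0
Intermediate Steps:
c = Rational(-7, 3) (c = Add(-2, Mul(1, Pow(-3, -1))) = Add(-2, Mul(1, Rational(-1, 3))) = Add(-2, Rational(-1, 3)) = Rational(-7, 3) ≈ -2.3333)
Function('d')(g, Q) = Rational(49, 9) (Function('d')(g, Q) = Pow(Rational(-7, 3), 2) = Rational(49, 9))
Pow(Add(-102, Function('d')(Pow(0, 2), Mul(Add(-3, -1), 3))), 2) = Pow(Add(-102, Rational(49, 9)), 2) = Pow(Rational(-869, 9), 2) = Rational(755161, 81)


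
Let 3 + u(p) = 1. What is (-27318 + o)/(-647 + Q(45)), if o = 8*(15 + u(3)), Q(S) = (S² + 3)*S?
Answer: -27214/90613 ≈ -0.30033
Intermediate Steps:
u(p) = -2 (u(p) = -3 + 1 = -2)
Q(S) = S*(3 + S²) (Q(S) = (3 + S²)*S = S*(3 + S²))
o = 104 (o = 8*(15 - 2) = 8*13 = 104)
(-27318 + o)/(-647 + Q(45)) = (-27318 + 104)/(-647 + 45*(3 + 45²)) = -27214/(-647 + 45*(3 + 2025)) = -27214/(-647 + 45*2028) = -27214/(-647 + 91260) = -27214/90613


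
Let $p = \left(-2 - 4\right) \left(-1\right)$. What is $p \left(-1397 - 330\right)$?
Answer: $-10362$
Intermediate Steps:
$p = 6$ ($p = \left(-2 - 4\right) \left(-1\right) = \left(-6\right) \left(-1\right) = 6$)
$p \left(-1397 - 330\right) = 6 \left(-1397 - 330\right) = 6 \left(-1727\right) = -10362$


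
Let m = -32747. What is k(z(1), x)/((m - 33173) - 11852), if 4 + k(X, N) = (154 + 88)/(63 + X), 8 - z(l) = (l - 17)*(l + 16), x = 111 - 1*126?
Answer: 565/13337898 ≈ 4.2361e-5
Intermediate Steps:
x = -15 (x = 111 - 126 = -15)
z(l) = 8 - (-17 + l)*(16 + l) (z(l) = 8 - (l - 17)*(l + 16) = 8 - (-17 + l)*(16 + l))
k(X, N) = -4 + 242/(63 + X) (k(X, N) = -4 + (154 + 88)/(63 + X) = -4 + 242/(63 + X))
k(z(1), x)/((m - 33173) - 11852) = (2*(-5 - 2*(280 + 1 - 1*1²))/(63 + (280 + 1 - 1*1²)))/((-32747 - 33173) - 11852) = (2*(-5 - 2*(280 + 1 - 1*1))/(63 + (280 + 1 - 1*1)))/(-65920 - 11852) = (2*(-5 - 2*(280 + 1 - 1))/(63 + (280 + 1 - 1)))/(-77772) = (2*(-5 - 2*280)/(63 + 280))*(-1/77772) = (2*(-5 - 560)/343)*(-1/77772) = (2*(1/343)*(-565))*(-1/77772) = -1130/343*(-1/77772) = 565/13337898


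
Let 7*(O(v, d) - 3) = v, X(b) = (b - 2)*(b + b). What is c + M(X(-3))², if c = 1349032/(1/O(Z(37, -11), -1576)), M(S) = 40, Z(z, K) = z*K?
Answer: -520715152/7 ≈ -7.4388e+7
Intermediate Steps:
Z(z, K) = K*z
X(b) = 2*b*(-2 + b) (X(b) = (-2 + b)*(2*b) = 2*b*(-2 + b))
O(v, d) = 3 + v/7
c = -520726352/7 (c = 1349032/(1/(3 + (-11*37)/7)) = 1349032/(1/(3 + (⅐)*(-407))) = 1349032/(1/(3 - 407/7)) = 1349032/(1/(-386/7)) = 1349032/(-7/386) = 1349032*(-386/7) = -520726352/7 ≈ -7.4390e+7)
c + M(X(-3))² = -520726352/7 + 40² = -520726352/7 + 1600 = -520715152/7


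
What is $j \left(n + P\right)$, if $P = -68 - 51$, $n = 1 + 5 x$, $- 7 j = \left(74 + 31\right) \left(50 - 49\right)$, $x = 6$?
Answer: $1320$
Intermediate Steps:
$j = -15$ ($j = - \frac{\left(74 + 31\right) \left(50 - 49\right)}{7} = - \frac{105 \cdot 1}{7} = \left(- \frac{1}{7}\right) 105 = -15$)
$n = 31$ ($n = 1 + 5 \cdot 6 = 1 + 30 = 31$)
$P = -119$
$j \left(n + P\right) = - 15 \left(31 - 119\right) = \left(-15\right) \left(-88\right) = 1320$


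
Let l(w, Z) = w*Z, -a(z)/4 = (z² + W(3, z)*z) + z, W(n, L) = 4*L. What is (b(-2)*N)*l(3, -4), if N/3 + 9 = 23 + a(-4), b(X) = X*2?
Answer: -41760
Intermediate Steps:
a(z) = -20*z² - 4*z (a(z) = -4*((z² + (4*z)*z) + z) = -4*((z² + 4*z²) + z) = -4*(5*z² + z) = -4*(z + 5*z²) = -20*z² - 4*z)
b(X) = 2*X
l(w, Z) = Z*w
N = -870 (N = -27 + 3*(23 - 4*(-4)*(1 + 5*(-4))) = -27 + 3*(23 - 4*(-4)*(1 - 20)) = -27 + 3*(23 - 4*(-4)*(-19)) = -27 + 3*(23 - 304) = -27 + 3*(-281) = -27 - 843 = -870)
(b(-2)*N)*l(3, -4) = ((2*(-2))*(-870))*(-4*3) = -4*(-870)*(-12) = 3480*(-12) = -41760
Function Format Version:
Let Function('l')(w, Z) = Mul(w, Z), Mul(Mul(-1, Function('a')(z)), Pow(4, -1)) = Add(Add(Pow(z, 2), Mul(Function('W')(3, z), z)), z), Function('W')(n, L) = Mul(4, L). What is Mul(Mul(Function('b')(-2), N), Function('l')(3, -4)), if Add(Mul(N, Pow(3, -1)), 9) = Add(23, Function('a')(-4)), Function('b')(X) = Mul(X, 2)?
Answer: -41760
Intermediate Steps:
Function('a')(z) = Add(Mul(-20, Pow(z, 2)), Mul(-4, z)) (Function('a')(z) = Mul(-4, Add(Add(Pow(z, 2), Mul(Mul(4, z), z)), z)) = Mul(-4, Add(Add(Pow(z, 2), Mul(4, Pow(z, 2))), z)) = Mul(-4, Add(Mul(5, Pow(z, 2)), z)) = Mul(-4, Add(z, Mul(5, Pow(z, 2)))) = Add(Mul(-20, Pow(z, 2)), Mul(-4, z)))
Function('b')(X) = Mul(2, X)
Function('l')(w, Z) = Mul(Z, w)
N = -870 (N = Add(-27, Mul(3, Add(23, Mul(-4, -4, Add(1, Mul(5, -4)))))) = Add(-27, Mul(3, Add(23, Mul(-4, -4, Add(1, -20))))) = Add(-27, Mul(3, Add(23, Mul(-4, -4, -19)))) = Add(-27, Mul(3, Add(23, -304))) = Add(-27, Mul(3, -281)) = Add(-27, -843) = -870)
Mul(Mul(Function('b')(-2), N), Function('l')(3, -4)) = Mul(Mul(Mul(2, -2), -870), Mul(-4, 3)) = Mul(Mul(-4, -870), -12) = Mul(3480, -12) = -41760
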